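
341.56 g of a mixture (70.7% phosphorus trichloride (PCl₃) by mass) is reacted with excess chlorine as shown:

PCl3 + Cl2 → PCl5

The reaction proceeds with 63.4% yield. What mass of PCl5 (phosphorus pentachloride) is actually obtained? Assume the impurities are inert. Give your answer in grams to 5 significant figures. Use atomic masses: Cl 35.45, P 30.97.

Pure PCl3 available = 341.56 g × 0.707 = 241.483 g.
M(PCl3) = 30.97 + 3(35.45) = 137.32 g/mol.
M(PCl5) = 30.97 + 5(35.45) = 208.22 g/mol.
n(PCl3) = 241.483 g / 137.32 g/mol = 1.75854 mol.
From the equation the PCl3:PCl5 mole ratio is 1:1, so n(PCl5) = 1.75854 × 1/1 = 1.75854 mol.
Mass of PCl5 = 1.75854 mol × 208.22 g/mol = 366.164 g.
Actual mass collected = 366.164 g × 0.634 = 232.148 g.

232.15 g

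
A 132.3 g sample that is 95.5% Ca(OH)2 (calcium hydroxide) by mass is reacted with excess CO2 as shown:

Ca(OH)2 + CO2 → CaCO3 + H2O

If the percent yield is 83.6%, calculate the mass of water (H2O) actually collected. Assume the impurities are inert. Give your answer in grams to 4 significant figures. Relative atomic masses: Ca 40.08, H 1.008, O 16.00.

25.68 g

Pure Ca(OH)2 available = 132.3 g × 0.955 = 126.35 g.
M(Ca(OH)2) = 40.08 + 2(16.00) + 2(1.008) = 74.096 g/mol.
M(H2O) = 2(1.008) + 16.00 = 18.016 g/mol.
n(Ca(OH)2) = 126.35 g / 74.096 g/mol = 1.7052 mol.
From the equation the Ca(OH)2:H2O mole ratio is 1:1, so n(H2O) = 1.7052 × 1/1 = 1.7052 mol.
Mass of H2O = 1.7052 mol × 18.016 g/mol = 30.720 g.
Actual mass collected = 30.720 g × 0.836 = 25.682 g.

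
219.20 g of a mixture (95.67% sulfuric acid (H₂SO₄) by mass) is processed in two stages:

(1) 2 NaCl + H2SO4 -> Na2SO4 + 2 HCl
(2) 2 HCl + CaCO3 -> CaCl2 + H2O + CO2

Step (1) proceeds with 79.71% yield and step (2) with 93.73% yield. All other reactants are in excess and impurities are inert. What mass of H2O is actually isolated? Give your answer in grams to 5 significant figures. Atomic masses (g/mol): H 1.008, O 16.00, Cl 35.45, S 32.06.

28.781 g

Pure H2SO4 = 219.20 × 0.9567 = 209.709 g.
M(H2SO4) = 2(1.008) + 32.06 + 4(16.00) = 98.076 g/mol.
M(H2O) = 2(1.008) + 16.00 = 18.016 g/mol.
n(H2SO4) = 209.709 / 98.076 = 2.13823 mol.
Step 1 (H2SO4:HCl = 1:2): theoretical n(HCl) = 4.27645 mol; at 79.71% yield, n(HCl) = 3.40876 mol.
Step 2 (HCl:H2O = 2:1): theoretical n(H2O) = 1.70438 mol, so theoretical mass = 1.70438 × 18.016 = 30.7061 g.
At 93.73% yield, actual mass of H2O = 30.7061 × 0.9373 = 28.7808 g.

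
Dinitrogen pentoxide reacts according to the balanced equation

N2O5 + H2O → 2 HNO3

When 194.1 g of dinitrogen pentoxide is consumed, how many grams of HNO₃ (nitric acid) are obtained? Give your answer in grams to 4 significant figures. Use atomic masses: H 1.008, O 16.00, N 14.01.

226.5 g

M(N2O5) = 2(14.01) + 5(16.00) = 108.02 g/mol.
M(HNO3) = 1.008 + 14.01 + 3(16.00) = 63.018 g/mol.
n(N2O5) = 194.10 g / 108.02 g/mol = 1.7969 mol.
From the equation the N2O5:HNO3 mole ratio is 1:2, so n(HNO3) = 1.7969 × 2/1 = 3.5938 mol.
Mass of HNO3 = 3.5938 mol × 63.018 g/mol = 226.47 g.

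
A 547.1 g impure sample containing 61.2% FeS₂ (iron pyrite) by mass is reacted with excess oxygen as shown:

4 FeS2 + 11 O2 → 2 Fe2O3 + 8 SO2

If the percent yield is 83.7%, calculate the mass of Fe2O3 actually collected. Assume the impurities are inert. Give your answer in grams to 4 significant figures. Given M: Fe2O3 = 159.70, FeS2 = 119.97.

Pure FeS2 available = 547.1 g × 0.612 = 334.83 g.
n(FeS2) = 334.83 g / 119.97 g/mol = 2.7909 mol.
From the equation the FeS2:Fe2O3 mole ratio is 4:2, so n(Fe2O3) = 2.7909 × 2/4 = 1.3955 mol.
Mass of Fe2O3 = 1.3955 mol × 159.70 g/mol = 222.85 g.
Actual mass collected = 222.85 g × 0.837 = 186.53 g.

186.5 g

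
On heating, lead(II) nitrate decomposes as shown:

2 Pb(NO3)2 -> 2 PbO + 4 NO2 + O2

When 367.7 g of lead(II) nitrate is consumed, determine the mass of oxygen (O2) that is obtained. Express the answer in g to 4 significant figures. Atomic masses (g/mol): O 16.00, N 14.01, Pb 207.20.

M(Pb(NO3)2) = 207.20 + 2(14.01) + 6(16.00) = 331.22 g/mol.
M(O2) = 2(16.00) = 32.00 g/mol.
n(Pb(NO3)2) = 367.70 g / 331.22 g/mol = 1.1101 mol.
From the equation the Pb(NO3)2:O2 mole ratio is 2:1, so n(O2) = 1.1101 × 1/2 = 0.55507 mol.
Mass of O2 = 0.55507 mol × 32.00 g/mol = 17.762 g.

17.76 g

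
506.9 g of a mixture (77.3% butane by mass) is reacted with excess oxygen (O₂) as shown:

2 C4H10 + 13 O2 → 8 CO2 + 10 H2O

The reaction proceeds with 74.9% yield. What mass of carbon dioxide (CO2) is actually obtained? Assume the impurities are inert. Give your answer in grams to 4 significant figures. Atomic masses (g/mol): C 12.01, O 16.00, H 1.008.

888.9 g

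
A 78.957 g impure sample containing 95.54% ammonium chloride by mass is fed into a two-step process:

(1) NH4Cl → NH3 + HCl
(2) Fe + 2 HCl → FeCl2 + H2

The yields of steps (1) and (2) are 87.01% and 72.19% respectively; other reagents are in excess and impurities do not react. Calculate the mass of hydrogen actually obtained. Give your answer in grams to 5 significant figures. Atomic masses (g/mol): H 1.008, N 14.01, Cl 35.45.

0.89288 g

Pure NH4Cl = 78.957 × 0.9554 = 75.4355 g.
M(NH4Cl) = 14.01 + 4(1.008) + 35.45 = 53.492 g/mol.
M(H2) = 2(1.008) = 2.016 g/mol.
n(NH4Cl) = 75.4355 / 53.492 = 1.41022 mol.
Step 1 (NH4Cl:HCl = 1:1): theoretical n(HCl) = 1.41022 mol; at 87.01% yield, n(HCl) = 1.22703 mol.
Step 2 (HCl:H2 = 2:1): theoretical n(H2) = 0.613516 mol, so theoretical mass = 0.613516 × 2.016 = 1.23685 g.
At 72.19% yield, actual mass of H2 = 1.23685 × 0.7219 = 0.892881 g.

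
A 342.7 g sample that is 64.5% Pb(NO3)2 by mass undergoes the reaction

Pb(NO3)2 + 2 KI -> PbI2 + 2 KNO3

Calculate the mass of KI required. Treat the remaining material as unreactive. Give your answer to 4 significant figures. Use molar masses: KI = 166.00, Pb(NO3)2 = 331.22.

Mass of pure Pb(NO3)2 = 342.7 g × 0.645 = 221.04 g.
n(Pb(NO3)2) = 221.04 g / 331.22 g/mol = 0.66736 mol.
From the equation the Pb(NO3)2:KI mole ratio is 1:2, so n(KI) = 0.66736 × 2/1 = 1.3347 mol.
Mass of KI = 1.3347 mol × 166.00 g/mol = 221.56 g.

221.6 g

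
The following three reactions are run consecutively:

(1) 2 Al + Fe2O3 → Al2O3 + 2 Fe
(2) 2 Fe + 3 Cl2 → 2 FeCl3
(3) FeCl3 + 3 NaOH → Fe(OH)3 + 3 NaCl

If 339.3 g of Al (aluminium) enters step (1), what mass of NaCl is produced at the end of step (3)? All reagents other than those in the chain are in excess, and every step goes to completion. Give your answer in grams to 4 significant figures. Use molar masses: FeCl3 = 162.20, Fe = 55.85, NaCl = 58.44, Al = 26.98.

n(Al) = 339.3 / 26.98 = 12.576 mol.
Reaction (1): Al→Fe ratio 2:2 ⇒ n(Fe) = 12.576 mol.
Reaction (2): Fe→FeCl3 ratio 2:2 ⇒ n(FeCl3) = 12.576 mol.
Reaction (3): FeCl3→NaCl ratio 1:3 ⇒ n(NaCl) = 37.728 mol.
Mass of NaCl = 37.728 × 58.44 = 2204.8 g.

2205 g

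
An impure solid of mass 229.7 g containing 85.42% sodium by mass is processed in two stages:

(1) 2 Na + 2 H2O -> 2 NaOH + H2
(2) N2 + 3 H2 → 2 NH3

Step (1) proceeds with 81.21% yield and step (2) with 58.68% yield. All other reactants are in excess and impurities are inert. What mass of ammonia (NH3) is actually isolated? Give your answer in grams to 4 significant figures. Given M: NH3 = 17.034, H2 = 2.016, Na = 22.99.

23.09 g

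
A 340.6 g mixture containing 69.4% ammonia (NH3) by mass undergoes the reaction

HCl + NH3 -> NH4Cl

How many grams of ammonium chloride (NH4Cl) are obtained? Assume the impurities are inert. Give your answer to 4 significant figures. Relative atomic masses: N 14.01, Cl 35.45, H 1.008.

742.3 g

Mass of pure NH3 = 340.6 g × 0.694 = 236.38 g.
M(NH3) = 14.01 + 3(1.008) = 17.034 g/mol.
M(NH4Cl) = 14.01 + 4(1.008) + 35.45 = 53.492 g/mol.
n(NH3) = 236.38 g / 17.034 g/mol = 13.877 mol.
From the equation the NH3:NH4Cl mole ratio is 1:1, so n(NH4Cl) = 13.877 × 1/1 = 13.877 mol.
Mass of NH4Cl = 13.877 mol × 53.492 g/mol = 742.29 g.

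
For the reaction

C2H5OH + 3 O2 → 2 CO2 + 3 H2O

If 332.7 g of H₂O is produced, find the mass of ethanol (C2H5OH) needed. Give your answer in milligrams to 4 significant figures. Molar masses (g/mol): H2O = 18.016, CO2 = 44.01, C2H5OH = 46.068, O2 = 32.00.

283600 mg

n(H2O) = 332.70 g / 18.016 g/mol = 18.467 mol.
From the equation the H2O:C2H5OH mole ratio is 3:1, so n(C2H5OH) = 18.467 × 1/3 = 6.1556 mol.
Mass of C2H5OH = 6.1556 mol × 46.068 g/mol = 283.58 g.
Converting to mg: 283.58 g = 283600 mg.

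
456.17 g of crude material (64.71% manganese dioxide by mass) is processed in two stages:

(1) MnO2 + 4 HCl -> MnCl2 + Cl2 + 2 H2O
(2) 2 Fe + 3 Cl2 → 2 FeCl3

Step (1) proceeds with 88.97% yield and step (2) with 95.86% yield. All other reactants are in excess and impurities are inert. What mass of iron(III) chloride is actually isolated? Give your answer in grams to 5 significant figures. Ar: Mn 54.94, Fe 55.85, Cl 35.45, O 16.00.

313.13 g

Pure MnO2 = 456.17 × 0.6471 = 295.188 g.
M(MnO2) = 54.94 + 2(16.00) = 86.94 g/mol.
M(FeCl3) = 55.85 + 3(35.45) = 162.20 g/mol.
n(MnO2) = 295.188 / 86.94 = 3.39530 mol.
Step 1 (MnO2:Cl2 = 1:1): theoretical n(Cl2) = 3.39530 mol; at 88.97% yield, n(Cl2) = 3.02080 mol.
Step 2 (Cl2:FeCl3 = 3:2): theoretical n(FeCl3) = 2.01387 mol, so theoretical mass = 2.01387 × 162.20 = 326.649 g.
At 95.86% yield, actual mass of FeCl3 = 326.649 × 0.9586 = 313.126 g.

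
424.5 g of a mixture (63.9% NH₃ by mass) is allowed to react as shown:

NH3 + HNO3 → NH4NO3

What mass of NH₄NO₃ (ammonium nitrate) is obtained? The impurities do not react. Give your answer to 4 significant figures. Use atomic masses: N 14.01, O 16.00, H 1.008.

Mass of pure NH3 = 424.5 g × 0.639 = 271.26 g.
M(NH3) = 14.01 + 3(1.008) = 17.034 g/mol.
M(NH4NO3) = 2(14.01) + 4(1.008) + 3(16.00) = 80.052 g/mol.
n(NH3) = 271.26 g / 17.034 g/mol = 15.924 mol.
From the equation the NH3:NH4NO3 mole ratio is 1:1, so n(NH4NO3) = 15.924 × 1/1 = 15.924 mol.
Mass of NH4NO3 = 15.924 mol × 80.052 g/mol = 1274.8 g.

1275 g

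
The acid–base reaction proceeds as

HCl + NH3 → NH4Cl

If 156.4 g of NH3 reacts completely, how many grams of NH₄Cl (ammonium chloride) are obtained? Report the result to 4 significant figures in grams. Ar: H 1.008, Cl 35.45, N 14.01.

M(NH3) = 14.01 + 3(1.008) = 17.034 g/mol.
M(NH4Cl) = 14.01 + 4(1.008) + 35.45 = 53.492 g/mol.
n(NH3) = 156.40 g / 17.034 g/mol = 9.1816 mol.
From the equation the NH3:NH4Cl mole ratio is 1:1, so n(NH4Cl) = 9.1816 × 1/1 = 9.1816 mol.
Mass of NH4Cl = 9.1816 mol × 53.492 g/mol = 491.14 g.

491.1 g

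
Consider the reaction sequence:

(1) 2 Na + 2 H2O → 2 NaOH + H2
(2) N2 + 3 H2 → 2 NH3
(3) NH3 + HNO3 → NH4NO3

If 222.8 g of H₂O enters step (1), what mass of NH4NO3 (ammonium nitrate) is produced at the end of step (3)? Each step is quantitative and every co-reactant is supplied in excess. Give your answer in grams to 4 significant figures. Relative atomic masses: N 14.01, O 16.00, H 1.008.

330.0 g

M(H2O) = 2(1.008) + 16.00 = 18.016 g/mol.
M(NH4NO3) = 2(14.01) + 4(1.008) + 3(16.00) = 80.052 g/mol.
n(H2O) = 222.8 / 18.016 = 12.367 mol.
Reaction (1): H2O→H2 ratio 2:1 ⇒ n(H2) = 6.1834 mol.
Reaction (2): H2→NH3 ratio 3:2 ⇒ n(NH3) = 4.1223 mol.
Reaction (3): NH3→NH4NO3 ratio 1:1 ⇒ n(NH4NO3) = 4.1223 mol.
Mass of NH4NO3 = 4.1223 × 80.052 = 330.00 g.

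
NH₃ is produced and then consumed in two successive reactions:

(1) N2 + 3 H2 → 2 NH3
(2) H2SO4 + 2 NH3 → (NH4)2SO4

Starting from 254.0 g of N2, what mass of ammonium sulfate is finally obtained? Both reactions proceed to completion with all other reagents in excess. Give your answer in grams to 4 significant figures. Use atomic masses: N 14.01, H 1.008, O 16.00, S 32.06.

1198 g

M(N2) = 2(14.01) = 28.02 g/mol.
M((NH4)2SO4) = 2(14.01) + 8(1.008) + 32.06 + 4(16.00) = 132.144 g/mol.
n(N2) = 254.00 / 28.02 = 9.0650 mol.
Step 1 gives a 1:2 ratio of N2 to NH3, so n(NH3) = 18.130 mol.
In step 2 the NH3:(NH4)2SO4 ratio is 2:1, so n((NH4)2SO4) = 9.0650 mol.
Mass of (NH4)2SO4 = 9.0650 × 132.144 = 1197.9 g.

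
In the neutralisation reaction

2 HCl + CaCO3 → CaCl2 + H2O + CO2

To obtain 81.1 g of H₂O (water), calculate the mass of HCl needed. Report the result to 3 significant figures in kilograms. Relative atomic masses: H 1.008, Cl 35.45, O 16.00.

M(H2O) = 2(1.008) + 16.00 = 18.016 g/mol.
M(HCl) = 1.008 + 35.45 = 36.458 g/mol.
n(H2O) = 81.10 g / 18.016 g/mol = 4.502 mol.
From the equation the H2O:HCl mole ratio is 1:2, so n(HCl) = 4.502 × 2/1 = 9.003 mol.
Mass of HCl = 9.003 mol × 36.458 g/mol = 328.2 g.
Converting to kg: 328.2 g = 0.328 kg.

0.328 kg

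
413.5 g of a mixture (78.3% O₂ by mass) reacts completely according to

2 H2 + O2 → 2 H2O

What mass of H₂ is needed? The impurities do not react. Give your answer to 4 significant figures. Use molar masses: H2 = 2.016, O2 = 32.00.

40.80 g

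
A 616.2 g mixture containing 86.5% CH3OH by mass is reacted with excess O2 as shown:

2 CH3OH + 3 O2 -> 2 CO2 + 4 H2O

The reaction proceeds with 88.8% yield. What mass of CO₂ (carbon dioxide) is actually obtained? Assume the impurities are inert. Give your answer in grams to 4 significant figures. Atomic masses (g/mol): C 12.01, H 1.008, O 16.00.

650.1 g

Pure CH3OH available = 616.2 g × 0.865 = 533.01 g.
M(CH3OH) = 12.01 + 4(1.008) + 16.00 = 32.042 g/mol.
M(CO2) = 12.01 + 2(16.00) = 44.01 g/mol.
n(CH3OH) = 533.01 g / 32.042 g/mol = 16.635 mol.
From the equation the CH3OH:CO2 mole ratio is 2:2, so n(CO2) = 16.635 × 2/2 = 16.635 mol.
Mass of CO2 = 16.635 mol × 44.01 g/mol = 732.10 g.
Actual mass collected = 732.10 g × 0.888 = 650.10 g.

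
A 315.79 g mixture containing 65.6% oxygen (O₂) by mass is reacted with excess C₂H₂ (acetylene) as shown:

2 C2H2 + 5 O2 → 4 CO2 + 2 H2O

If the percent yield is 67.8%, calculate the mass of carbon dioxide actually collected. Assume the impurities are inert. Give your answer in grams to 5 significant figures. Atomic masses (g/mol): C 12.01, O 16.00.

154.53 g

Pure O2 available = 315.79 g × 0.656 = 207.158 g.
M(O2) = 2(16.00) = 32.00 g/mol.
M(CO2) = 12.01 + 2(16.00) = 44.01 g/mol.
n(O2) = 207.158 g / 32.00 g/mol = 6.47370 mol.
From the equation the O2:CO2 mole ratio is 5:4, so n(CO2) = 6.47370 × 4/5 = 5.17896 mol.
Mass of CO2 = 5.17896 mol × 44.01 g/mol = 227.926 g.
Actual mass collected = 227.926 g × 0.678 = 154.534 g.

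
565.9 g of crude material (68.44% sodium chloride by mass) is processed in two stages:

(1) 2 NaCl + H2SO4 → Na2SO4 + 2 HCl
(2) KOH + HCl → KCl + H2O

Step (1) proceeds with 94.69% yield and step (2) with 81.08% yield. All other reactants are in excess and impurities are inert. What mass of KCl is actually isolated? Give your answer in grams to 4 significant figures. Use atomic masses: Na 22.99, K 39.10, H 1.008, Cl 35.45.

379.3 g

Pure NaCl = 565.9 × 0.6844 = 387.30 g.
M(NaCl) = 22.99 + 35.45 = 58.44 g/mol.
M(KCl) = 39.10 + 35.45 = 74.55 g/mol.
n(NaCl) = 387.30 / 58.44 = 6.6273 mol.
Step 1 (NaCl:HCl = 2:2): theoretical n(HCl) = 6.6273 mol; at 94.69% yield, n(HCl) = 6.2754 mol.
Step 2 (HCl:KCl = 1:1): theoretical n(KCl) = 6.2754 mol, so theoretical mass = 6.2754 × 74.55 = 467.83 g.
At 81.08% yield, actual mass of KCl = 467.83 × 0.8108 = 379.32 g.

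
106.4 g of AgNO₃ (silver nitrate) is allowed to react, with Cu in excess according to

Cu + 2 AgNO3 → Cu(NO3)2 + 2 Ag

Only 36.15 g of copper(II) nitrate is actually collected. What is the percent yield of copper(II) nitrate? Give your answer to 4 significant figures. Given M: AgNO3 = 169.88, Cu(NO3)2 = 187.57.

61.54 %

n(AgNO3) = 106.40 g / 169.88 g/mol = 0.62632 mol.
From the equation the AgNO3:Cu(NO3)2 mole ratio is 2:1, so n(Cu(NO3)2) = 0.62632 × 1/2 = 0.31316 mol.
Mass of Cu(NO3)2 = 0.31316 mol × 187.57 g/mol = 58.740 g.
This is the theoretical yield. Percent yield = 36.15 g / 58.740 g × 100% = 61.543%.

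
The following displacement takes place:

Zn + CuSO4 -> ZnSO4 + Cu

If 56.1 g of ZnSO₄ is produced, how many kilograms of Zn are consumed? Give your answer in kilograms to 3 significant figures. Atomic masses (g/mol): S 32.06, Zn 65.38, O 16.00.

0.0227 kg

M(ZnSO4) = 65.38 + 32.06 + 4(16.00) = 161.44 g/mol.
M(Zn) = 65.38 g/mol.
n(ZnSO4) = 56.10 g / 161.44 g/mol = 0.3475 mol.
From the equation the ZnSO4:Zn mole ratio is 1:1, so n(Zn) = 0.3475 × 1/1 = 0.3475 mol.
Mass of Zn = 0.3475 mol × 65.38 g/mol = 22.72 g.
Converting to kg: 22.72 g = 0.0227 kg.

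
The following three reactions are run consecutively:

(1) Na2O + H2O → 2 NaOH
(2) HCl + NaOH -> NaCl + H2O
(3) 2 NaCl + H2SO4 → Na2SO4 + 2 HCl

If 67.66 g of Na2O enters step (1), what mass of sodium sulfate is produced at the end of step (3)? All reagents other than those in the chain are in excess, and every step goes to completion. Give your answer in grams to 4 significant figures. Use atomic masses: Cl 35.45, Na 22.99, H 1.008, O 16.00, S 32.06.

155.1 g

M(Na2O) = 2(22.99) + 16.00 = 61.98 g/mol.
M(Na2SO4) = 2(22.99) + 32.06 + 4(16.00) = 142.04 g/mol.
n(Na2O) = 67.66 / 61.98 = 1.0916 mol.
Reaction (1): Na2O→NaOH ratio 1:2 ⇒ n(NaOH) = 2.1833 mol.
Reaction (2): NaOH→NaCl ratio 1:1 ⇒ n(NaCl) = 2.1833 mol.
Reaction (3): NaCl→Na2SO4 ratio 2:1 ⇒ n(Na2SO4) = 1.0916 mol.
Mass of Na2SO4 = 1.0916 × 142.04 = 155.06 g.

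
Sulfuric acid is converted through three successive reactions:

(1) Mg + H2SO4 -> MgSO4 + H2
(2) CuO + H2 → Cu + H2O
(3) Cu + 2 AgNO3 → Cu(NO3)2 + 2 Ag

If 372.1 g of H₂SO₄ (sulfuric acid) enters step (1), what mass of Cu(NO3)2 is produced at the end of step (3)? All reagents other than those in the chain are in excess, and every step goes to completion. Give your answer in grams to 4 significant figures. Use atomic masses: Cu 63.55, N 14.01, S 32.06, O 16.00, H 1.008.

M(H2SO4) = 2(1.008) + 32.06 + 4(16.00) = 98.076 g/mol.
M(Cu(NO3)2) = 63.55 + 2(14.01) + 6(16.00) = 187.57 g/mol.
n(H2SO4) = 372.1 / 98.076 = 3.7940 mol.
Reaction (1): H2SO4→H2 ratio 1:1 ⇒ n(H2) = 3.7940 mol.
Reaction (2): H2→Cu ratio 1:1 ⇒ n(Cu) = 3.7940 mol.
Reaction (3): Cu→Cu(NO3)2 ratio 1:1 ⇒ n(Cu(NO3)2) = 3.7940 mol.
Mass of Cu(NO3)2 = 3.7940 × 187.57 = 711.64 g.

711.6 g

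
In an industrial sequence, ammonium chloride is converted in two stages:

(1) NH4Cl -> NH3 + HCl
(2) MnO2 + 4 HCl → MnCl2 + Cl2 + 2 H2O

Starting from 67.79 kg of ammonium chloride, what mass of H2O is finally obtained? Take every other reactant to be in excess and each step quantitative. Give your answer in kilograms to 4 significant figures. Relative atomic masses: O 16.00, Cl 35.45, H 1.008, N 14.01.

11.42 kg

M(NH4Cl) = 14.01 + 4(1.008) + 35.45 = 53.492 g/mol.
M(H2O) = 2(1.008) + 16.00 = 18.016 g/mol.
67.79 kg = 67790 g.
n(NH4Cl) = 67790 / 53.492 = 1267.3 mol.
Step 1 gives a 1:1 ratio of NH4Cl to HCl, so n(HCl) = 1267.3 mol.
In step 2 the HCl:H2O ratio is 4:2, so n(H2O) = 633.65 mol.
Mass of H2O = 633.65 × 18.016 = 11416 g = 11.42 kg.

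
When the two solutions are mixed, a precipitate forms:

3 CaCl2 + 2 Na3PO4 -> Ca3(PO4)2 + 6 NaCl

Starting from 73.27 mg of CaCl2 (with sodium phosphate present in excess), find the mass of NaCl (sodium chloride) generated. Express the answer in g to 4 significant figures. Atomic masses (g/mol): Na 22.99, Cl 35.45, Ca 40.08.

0.07717 g

M(CaCl2) = 40.08 + 2(35.45) = 110.98 g/mol.
M(NaCl) = 22.99 + 35.45 = 58.44 g/mol.
Convert: 73.27 mg = 0.073270 g.
n(CaCl2) = 0.073270 g / 110.98 g/mol = 0.00066021 mol.
From the equation the CaCl2:NaCl mole ratio is 3:6, so n(NaCl) = 0.00066021 × 6/3 = 0.0013204 mol.
Mass of NaCl = 0.0013204 mol × 58.44 g/mol = 0.077165 g.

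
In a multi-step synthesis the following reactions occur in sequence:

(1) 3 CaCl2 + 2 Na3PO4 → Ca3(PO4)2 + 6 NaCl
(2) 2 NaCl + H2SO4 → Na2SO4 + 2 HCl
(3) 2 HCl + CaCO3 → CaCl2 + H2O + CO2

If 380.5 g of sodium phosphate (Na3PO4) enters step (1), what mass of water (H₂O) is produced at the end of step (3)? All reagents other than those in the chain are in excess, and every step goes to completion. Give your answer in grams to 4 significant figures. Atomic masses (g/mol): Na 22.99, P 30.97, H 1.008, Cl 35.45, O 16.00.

62.72 g

M(Na3PO4) = 3(22.99) + 30.97 + 4(16.00) = 163.94 g/mol.
M(H2O) = 2(1.008) + 16.00 = 18.016 g/mol.
n(Na3PO4) = 380.5 / 163.94 = 2.3210 mol.
Reaction (1): Na3PO4→NaCl ratio 2:6 ⇒ n(NaCl) = 6.9629 mol.
Reaction (2): NaCl→HCl ratio 2:2 ⇒ n(HCl) = 6.9629 mol.
Reaction (3): HCl→H2O ratio 2:1 ⇒ n(H2O) = 3.4815 mol.
Mass of H2O = 3.4815 × 18.016 = 62.722 g.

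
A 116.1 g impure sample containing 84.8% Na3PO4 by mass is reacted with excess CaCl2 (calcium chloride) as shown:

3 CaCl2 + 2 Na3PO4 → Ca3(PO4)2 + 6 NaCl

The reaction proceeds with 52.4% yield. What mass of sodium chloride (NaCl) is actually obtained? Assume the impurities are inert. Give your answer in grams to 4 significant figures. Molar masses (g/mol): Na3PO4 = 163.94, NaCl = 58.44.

55.17 g

Pure Na3PO4 available = 116.1 g × 0.848 = 98.453 g.
n(Na3PO4) = 98.453 g / 163.94 g/mol = 0.60054 mol.
From the equation the Na3PO4:NaCl mole ratio is 2:6, so n(NaCl) = 0.60054 × 6/2 = 1.8016 mol.
Mass of NaCl = 1.8016 mol × 58.44 g/mol = 105.29 g.
Actual mass collected = 105.29 g × 0.524 = 55.170 g.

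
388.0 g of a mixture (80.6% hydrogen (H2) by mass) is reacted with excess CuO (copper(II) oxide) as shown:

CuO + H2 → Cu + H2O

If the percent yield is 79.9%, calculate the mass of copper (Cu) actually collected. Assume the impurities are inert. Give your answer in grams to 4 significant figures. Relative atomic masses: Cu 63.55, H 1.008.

7877 g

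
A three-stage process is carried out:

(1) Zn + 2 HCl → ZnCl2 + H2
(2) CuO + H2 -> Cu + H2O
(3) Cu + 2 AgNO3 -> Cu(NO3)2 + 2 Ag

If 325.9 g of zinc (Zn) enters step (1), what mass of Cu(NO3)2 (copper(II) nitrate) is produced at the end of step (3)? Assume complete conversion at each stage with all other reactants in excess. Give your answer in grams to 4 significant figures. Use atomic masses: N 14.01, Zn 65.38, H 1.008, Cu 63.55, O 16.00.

935.0 g

M(Zn) = 65.38 g/mol.
M(Cu(NO3)2) = 63.55 + 2(14.01) + 6(16.00) = 187.57 g/mol.
n(Zn) = 325.9 / 65.38 = 4.9847 mol.
Reaction (1): Zn→H2 ratio 1:1 ⇒ n(H2) = 4.9847 mol.
Reaction (2): H2→Cu ratio 1:1 ⇒ n(Cu) = 4.9847 mol.
Reaction (3): Cu→Cu(NO3)2 ratio 1:1 ⇒ n(Cu(NO3)2) = 4.9847 mol.
Mass of Cu(NO3)2 = 4.9847 × 187.57 = 934.98 g.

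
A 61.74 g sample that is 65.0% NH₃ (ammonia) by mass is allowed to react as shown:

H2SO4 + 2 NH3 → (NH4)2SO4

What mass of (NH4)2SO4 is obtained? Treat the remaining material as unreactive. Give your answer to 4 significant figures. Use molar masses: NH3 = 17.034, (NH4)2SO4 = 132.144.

155.7 g

Mass of pure NH3 = 61.74 g × 0.650 = 40.131 g.
n(NH3) = 40.131 g / 17.034 g/mol = 2.3559 mol.
From the equation the NH3:(NH4)2SO4 mole ratio is 2:1, so n((NH4)2SO4) = 2.3559 × 1/2 = 1.1780 mol.
Mass of (NH4)2SO4 = 1.1780 mol × 132.144 g/mol = 155.66 g.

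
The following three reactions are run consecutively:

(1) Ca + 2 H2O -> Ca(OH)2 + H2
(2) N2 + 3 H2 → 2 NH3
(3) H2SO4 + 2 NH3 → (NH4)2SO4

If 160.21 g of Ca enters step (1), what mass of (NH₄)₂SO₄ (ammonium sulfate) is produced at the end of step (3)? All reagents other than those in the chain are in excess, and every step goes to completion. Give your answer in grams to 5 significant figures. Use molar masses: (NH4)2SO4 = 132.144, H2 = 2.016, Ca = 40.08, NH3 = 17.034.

176.07 g

n(Ca) = 160.21 / 40.08 = 3.99726 mol.
Reaction (1): Ca→H2 ratio 1:1 ⇒ n(H2) = 3.99726 mol.
Reaction (2): H2→NH3 ratio 3:2 ⇒ n(NH3) = 2.66484 mol.
Reaction (3): NH3→(NH4)2SO4 ratio 2:1 ⇒ n((NH4)2SO4) = 1.33242 mol.
Mass of (NH4)2SO4 = 1.33242 × 132.144 = 176.071 g.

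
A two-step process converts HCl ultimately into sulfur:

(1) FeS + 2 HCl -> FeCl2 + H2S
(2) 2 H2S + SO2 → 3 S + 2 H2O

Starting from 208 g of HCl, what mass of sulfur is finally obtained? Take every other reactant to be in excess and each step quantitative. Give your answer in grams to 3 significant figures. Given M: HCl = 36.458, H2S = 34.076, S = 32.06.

137 g

n(HCl) = 208.0 / 36.458 = 5.705 mol.
Step 1 gives a 2:1 ratio of HCl to H2S, so n(H2S) = 2.853 mol.
In step 2 the H2S:S ratio is 2:3, so n(S) = 4.279 mol.
Mass of S = 4.279 × 32.06 = 137.2 g.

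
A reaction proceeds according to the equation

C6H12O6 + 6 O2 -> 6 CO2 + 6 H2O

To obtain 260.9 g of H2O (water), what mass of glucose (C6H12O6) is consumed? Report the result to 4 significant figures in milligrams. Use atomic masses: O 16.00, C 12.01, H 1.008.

434800 mg

M(H2O) = 2(1.008) + 16.00 = 18.016 g/mol.
M(C6H12O6) = 6(12.01) + 12(1.008) + 6(16.00) = 180.156 g/mol.
n(H2O) = 260.90 g / 18.016 g/mol = 14.482 mol.
From the equation the H2O:C6H12O6 mole ratio is 6:1, so n(C6H12O6) = 14.482 × 1/6 = 2.4136 mol.
Mass of C6H12O6 = 2.4136 mol × 180.156 g/mol = 434.82 g.
Converting to mg: 434.82 g = 434800 mg.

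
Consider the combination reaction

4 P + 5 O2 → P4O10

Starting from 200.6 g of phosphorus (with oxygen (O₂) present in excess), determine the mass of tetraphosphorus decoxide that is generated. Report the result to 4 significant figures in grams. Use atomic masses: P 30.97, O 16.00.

459.7 g

M(P) = 30.97 g/mol.
M(P4O10) = 4(30.97) + 10(16.00) = 283.88 g/mol.
n(P) = 200.60 g / 30.97 g/mol = 6.4772 mol.
From the equation the P:P4O10 mole ratio is 4:1, so n(P4O10) = 6.4772 × 1/4 = 1.6193 mol.
Mass of P4O10 = 1.6193 mol × 283.88 g/mol = 459.69 g.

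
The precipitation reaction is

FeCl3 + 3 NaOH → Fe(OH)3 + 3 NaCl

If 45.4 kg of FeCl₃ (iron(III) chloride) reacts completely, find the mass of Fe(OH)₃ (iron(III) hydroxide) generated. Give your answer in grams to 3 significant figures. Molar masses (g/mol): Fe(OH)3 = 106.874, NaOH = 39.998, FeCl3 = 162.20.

Convert: 45.4 kg = 45400 g.
n(FeCl3) = 45400 g / 162.20 g/mol = 279.9 mol.
From the equation the FeCl3:Fe(OH)3 mole ratio is 1:1, so n(Fe(OH)3) = 279.9 × 1/1 = 279.9 mol.
Mass of Fe(OH)3 = 279.9 mol × 106.874 g/mol = 29910 g.

29900 g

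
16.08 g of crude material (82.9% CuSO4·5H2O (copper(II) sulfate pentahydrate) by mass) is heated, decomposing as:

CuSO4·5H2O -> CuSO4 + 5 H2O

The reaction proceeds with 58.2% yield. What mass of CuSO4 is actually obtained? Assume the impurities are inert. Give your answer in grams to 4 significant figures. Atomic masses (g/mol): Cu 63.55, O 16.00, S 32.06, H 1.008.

Pure CuSO4·5H2O available = 16.08 g × 0.829 = 13.330 g.
M(CuSO4·5H2O) = 63.55 + 32.06 + 9(16.00) + 10(1.008) = 249.69 g/mol.
M(CuSO4) = 63.55 + 32.06 + 4(16.00) = 159.61 g/mol.
n(CuSO4·5H2O) = 13.330 g / 249.69 g/mol = 0.053387 mol.
From the equation the CuSO4·5H2O:CuSO4 mole ratio is 1:1, so n(CuSO4) = 0.053387 × 1/1 = 0.053387 mol.
Mass of CuSO4 = 0.053387 mol × 159.61 g/mol = 8.5212 g.
Actual mass collected = 8.5212 g × 0.582 = 4.9593 g.

4.959 g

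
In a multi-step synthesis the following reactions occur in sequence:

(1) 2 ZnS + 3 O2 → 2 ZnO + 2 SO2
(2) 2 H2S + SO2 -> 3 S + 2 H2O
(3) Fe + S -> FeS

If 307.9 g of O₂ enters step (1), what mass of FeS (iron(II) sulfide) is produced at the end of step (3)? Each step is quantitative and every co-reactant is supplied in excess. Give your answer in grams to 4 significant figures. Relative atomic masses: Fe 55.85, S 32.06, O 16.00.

M(O2) = 2(16.00) = 32.00 g/mol.
M(FeS) = 55.85 + 32.06 = 87.91 g/mol.
n(O2) = 307.9 / 32.00 = 9.6219 mol.
Reaction (1): O2→SO2 ratio 3:2 ⇒ n(SO2) = 6.4146 mol.
Reaction (2): SO2→S ratio 1:3 ⇒ n(S) = 19.244 mol.
Reaction (3): S→FeS ratio 1:1 ⇒ n(FeS) = 19.244 mol.
Mass of FeS = 19.244 × 87.91 = 1691.7 g.

1692 g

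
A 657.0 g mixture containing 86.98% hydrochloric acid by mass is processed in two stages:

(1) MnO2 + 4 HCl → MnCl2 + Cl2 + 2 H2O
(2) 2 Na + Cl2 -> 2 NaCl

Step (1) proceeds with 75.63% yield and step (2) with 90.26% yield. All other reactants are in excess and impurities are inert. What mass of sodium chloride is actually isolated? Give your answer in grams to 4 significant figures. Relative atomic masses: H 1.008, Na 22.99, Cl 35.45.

312.7 g

Pure HCl = 657.0 × 0.8698 = 571.46 g.
M(HCl) = 1.008 + 35.45 = 36.458 g/mol.
M(NaCl) = 22.99 + 35.45 = 58.44 g/mol.
n(HCl) = 571.46 / 36.458 = 15.674 mol.
Step 1 (HCl:Cl2 = 4:1): theoretical n(Cl2) = 3.9186 mol; at 75.63% yield, n(Cl2) = 2.9636 mol.
Step 2 (Cl2:NaCl = 1:2): theoretical n(NaCl) = 5.9273 mol, so theoretical mass = 5.9273 × 58.44 = 346.39 g.
At 90.26% yield, actual mass of NaCl = 346.39 × 0.9026 = 312.65 g.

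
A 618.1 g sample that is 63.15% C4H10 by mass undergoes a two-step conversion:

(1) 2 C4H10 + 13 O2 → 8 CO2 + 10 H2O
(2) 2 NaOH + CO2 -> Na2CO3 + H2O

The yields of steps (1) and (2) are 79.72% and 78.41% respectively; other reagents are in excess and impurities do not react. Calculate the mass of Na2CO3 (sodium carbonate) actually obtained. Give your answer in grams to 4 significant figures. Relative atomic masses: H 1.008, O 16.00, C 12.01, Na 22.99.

1780 g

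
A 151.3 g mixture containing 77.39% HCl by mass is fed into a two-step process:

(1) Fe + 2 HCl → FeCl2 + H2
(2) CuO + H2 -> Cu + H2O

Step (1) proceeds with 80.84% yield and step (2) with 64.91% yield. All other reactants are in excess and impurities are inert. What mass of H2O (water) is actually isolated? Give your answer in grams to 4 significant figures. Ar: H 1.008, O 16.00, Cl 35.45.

Pure HCl = 151.3 × 0.7739 = 117.09 g.
M(HCl) = 1.008 + 35.45 = 36.458 g/mol.
M(H2O) = 2(1.008) + 16.00 = 18.016 g/mol.
n(HCl) = 117.09 / 36.458 = 3.2117 mol.
Step 1 (HCl:H2 = 2:1): theoretical n(H2) = 1.6058 mol; at 80.84% yield, n(H2) = 1.2982 mol.
Step 2 (H2:H2O = 1:1): theoretical n(H2O) = 1.2982 mol, so theoretical mass = 1.2982 × 18.016 = 23.388 g.
At 64.91% yield, actual mass of H2O = 23.388 × 0.6491 = 15.181 g.

15.18 g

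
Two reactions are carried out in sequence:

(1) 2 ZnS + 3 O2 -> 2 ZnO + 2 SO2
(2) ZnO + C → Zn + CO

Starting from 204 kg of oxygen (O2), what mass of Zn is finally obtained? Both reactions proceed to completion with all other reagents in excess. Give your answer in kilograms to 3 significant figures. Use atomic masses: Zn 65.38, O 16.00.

M(O2) = 2(16.00) = 32.00 g/mol.
M(Zn) = 65.38 g/mol.
204 kg = 204000 g.
n(O2) = 204000 / 32.00 = 6375 mol.
Step 1 gives a 3:2 ratio of O2 to ZnO, so n(ZnO) = 4250 mol.
In step 2 the ZnO:Zn ratio is 1:1, so n(Zn) = 4250 mol.
Mass of Zn = 4250 × 65.38 = 277900 g = 278 kg.

278 kg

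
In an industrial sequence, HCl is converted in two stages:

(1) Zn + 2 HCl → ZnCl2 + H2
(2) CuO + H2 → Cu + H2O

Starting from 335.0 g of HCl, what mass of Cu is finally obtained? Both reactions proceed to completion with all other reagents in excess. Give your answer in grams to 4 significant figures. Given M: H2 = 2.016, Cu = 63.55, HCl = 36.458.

292.0 g

n(HCl) = 335.00 / 36.458 = 9.1887 mol.
Step 1 gives a 2:1 ratio of HCl to H2, so n(H2) = 4.5943 mol.
In step 2 the H2:Cu ratio is 1:1, so n(Cu) = 4.5943 mol.
Mass of Cu = 4.5943 × 63.55 = 291.97 g.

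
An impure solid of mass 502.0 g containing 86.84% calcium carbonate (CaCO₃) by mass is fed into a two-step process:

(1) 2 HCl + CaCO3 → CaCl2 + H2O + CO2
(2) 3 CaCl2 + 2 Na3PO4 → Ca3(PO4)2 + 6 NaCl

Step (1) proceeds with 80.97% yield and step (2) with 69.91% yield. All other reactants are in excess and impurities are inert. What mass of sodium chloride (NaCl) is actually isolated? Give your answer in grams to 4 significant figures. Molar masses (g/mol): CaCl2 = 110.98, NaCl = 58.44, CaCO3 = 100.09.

Pure CaCO3 = 502.0 × 0.8684 = 435.94 g.
n(CaCO3) = 435.94 / 100.09 = 4.3554 mol.
Step 1 (CaCO3:CaCl2 = 1:1): theoretical n(CaCl2) = 4.3554 mol; at 80.97% yield, n(CaCl2) = 3.5266 mol.
Step 2 (CaCl2:NaCl = 3:6): theoretical n(NaCl) = 7.0532 mol, so theoretical mass = 7.0532 × 58.44 = 412.19 g.
At 69.91% yield, actual mass of NaCl = 412.19 × 0.6991 = 288.16 g.

288.2 g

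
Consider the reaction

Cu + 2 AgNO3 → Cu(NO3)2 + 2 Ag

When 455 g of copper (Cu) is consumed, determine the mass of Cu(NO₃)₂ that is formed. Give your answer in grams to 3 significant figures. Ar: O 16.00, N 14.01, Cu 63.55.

M(Cu) = 63.55 g/mol.
M(Cu(NO3)2) = 63.55 + 2(14.01) + 6(16.00) = 187.57 g/mol.
n(Cu) = 455.0 g / 63.55 g/mol = 7.160 mol.
From the equation the Cu:Cu(NO3)2 mole ratio is 1:1, so n(Cu(NO3)2) = 7.160 × 1/1 = 7.160 mol.
Mass of Cu(NO3)2 = 7.160 mol × 187.57 g/mol = 1343 g.

1340 g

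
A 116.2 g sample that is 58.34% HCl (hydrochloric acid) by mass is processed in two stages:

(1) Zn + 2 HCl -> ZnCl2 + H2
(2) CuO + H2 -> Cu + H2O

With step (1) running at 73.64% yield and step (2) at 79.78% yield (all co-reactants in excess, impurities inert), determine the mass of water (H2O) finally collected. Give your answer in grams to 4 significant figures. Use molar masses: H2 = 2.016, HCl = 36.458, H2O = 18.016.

9.840 g

Pure HCl = 116.2 × 0.5834 = 67.791 g.
n(HCl) = 67.791 / 36.458 = 1.8594 mol.
Step 1 (HCl:H2 = 2:1): theoretical n(H2) = 0.92971 mol; at 73.64% yield, n(H2) = 0.68464 mol.
Step 2 (H2:H2O = 1:1): theoretical n(H2O) = 0.68464 mol, so theoretical mass = 0.68464 × 18.016 = 12.335 g.
At 79.78% yield, actual mass of H2O = 12.335 × 0.7978 = 9.8405 g.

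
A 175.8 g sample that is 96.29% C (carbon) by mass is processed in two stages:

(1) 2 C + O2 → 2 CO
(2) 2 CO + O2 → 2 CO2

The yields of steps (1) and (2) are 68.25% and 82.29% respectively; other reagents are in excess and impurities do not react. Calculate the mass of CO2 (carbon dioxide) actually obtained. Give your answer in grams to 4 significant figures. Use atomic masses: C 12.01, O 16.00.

348.4 g

Pure C = 175.8 × 0.9629 = 169.28 g.
M(C) = 12.01 g/mol.
M(CO2) = 12.01 + 2(16.00) = 44.01 g/mol.
n(C) = 169.28 / 12.01 = 14.095 mol.
Step 1 (C:CO = 2:2): theoretical n(CO) = 14.095 mol; at 68.25% yield, n(CO) = 9.6197 mol.
Step 2 (CO:CO2 = 2:2): theoretical n(CO2) = 9.6197 mol, so theoretical mass = 9.6197 × 44.01 = 423.36 g.
At 82.29% yield, actual mass of CO2 = 423.36 × 0.8229 = 348.38 g.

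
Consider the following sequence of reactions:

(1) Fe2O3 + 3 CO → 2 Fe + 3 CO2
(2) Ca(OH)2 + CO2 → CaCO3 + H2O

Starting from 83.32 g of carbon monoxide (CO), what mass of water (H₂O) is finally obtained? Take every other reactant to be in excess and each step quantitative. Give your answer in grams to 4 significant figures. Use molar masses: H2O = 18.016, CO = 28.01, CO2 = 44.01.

53.59 g

n(CO) = 83.320 / 28.01 = 2.9747 mol.
Step 1 gives a 3:3 ratio of CO to CO2, so n(CO2) = 2.9747 mol.
In step 2 the CO2:H2O ratio is 1:1, so n(H2O) = 2.9747 mol.
Mass of H2O = 2.9747 × 18.016 = 53.591 g.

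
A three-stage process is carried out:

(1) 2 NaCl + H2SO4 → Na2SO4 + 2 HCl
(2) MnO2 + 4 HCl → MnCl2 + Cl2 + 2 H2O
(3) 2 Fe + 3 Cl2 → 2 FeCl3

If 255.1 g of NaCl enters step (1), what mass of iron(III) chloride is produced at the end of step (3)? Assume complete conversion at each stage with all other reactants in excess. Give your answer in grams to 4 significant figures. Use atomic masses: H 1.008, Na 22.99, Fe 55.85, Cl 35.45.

118.0 g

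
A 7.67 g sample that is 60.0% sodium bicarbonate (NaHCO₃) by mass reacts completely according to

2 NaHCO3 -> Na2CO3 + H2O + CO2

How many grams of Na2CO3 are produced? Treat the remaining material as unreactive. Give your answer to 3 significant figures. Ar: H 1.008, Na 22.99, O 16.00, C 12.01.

Mass of pure NaHCO3 = 7.67 g × 0.600 = 4.602 g.
M(NaHCO3) = 22.99 + 1.008 + 12.01 + 3(16.00) = 84.008 g/mol.
M(Na2CO3) = 2(22.99) + 12.01 + 3(16.00) = 105.99 g/mol.
n(NaHCO3) = 4.602 g / 84.008 g/mol = 0.05478 mol.
From the equation the NaHCO3:Na2CO3 mole ratio is 2:1, so n(Na2CO3) = 0.05478 × 1/2 = 0.02739 mol.
Mass of Na2CO3 = 0.02739 mol × 105.99 g/mol = 2.903 g.

2.90 g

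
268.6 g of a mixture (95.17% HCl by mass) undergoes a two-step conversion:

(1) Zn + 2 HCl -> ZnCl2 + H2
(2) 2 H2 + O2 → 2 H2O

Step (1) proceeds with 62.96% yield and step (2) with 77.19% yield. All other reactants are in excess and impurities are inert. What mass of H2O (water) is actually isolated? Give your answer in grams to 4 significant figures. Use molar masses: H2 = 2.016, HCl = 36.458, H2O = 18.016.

Pure HCl = 268.6 × 0.9517 = 255.63 g.
n(HCl) = 255.63 / 36.458 = 7.0115 mol.
Step 1 (HCl:H2 = 2:1): theoretical n(H2) = 3.5058 mol; at 62.96% yield, n(H2) = 2.2072 mol.
Step 2 (H2:H2O = 2:2): theoretical n(H2O) = 2.2072 mol, so theoretical mass = 2.2072 × 18.016 = 39.765 g.
At 77.19% yield, actual mass of H2O = 39.765 × 0.7719 = 30.695 g.

30.69 g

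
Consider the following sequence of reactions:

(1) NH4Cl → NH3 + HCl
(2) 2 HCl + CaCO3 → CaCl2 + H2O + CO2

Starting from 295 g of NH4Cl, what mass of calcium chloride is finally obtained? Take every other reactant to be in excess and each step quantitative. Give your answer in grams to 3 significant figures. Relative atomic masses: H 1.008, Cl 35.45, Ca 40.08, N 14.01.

M(NH4Cl) = 14.01 + 4(1.008) + 35.45 = 53.492 g/mol.
M(CaCl2) = 40.08 + 2(35.45) = 110.98 g/mol.
n(NH4Cl) = 295.0 / 53.492 = 5.515 mol.
Step 1 gives a 1:1 ratio of NH4Cl to HCl, so n(HCl) = 5.515 mol.
In step 2 the HCl:CaCl2 ratio is 2:1, so n(CaCl2) = 2.757 mol.
Mass of CaCl2 = 2.757 × 110.98 = 306.0 g.

306 g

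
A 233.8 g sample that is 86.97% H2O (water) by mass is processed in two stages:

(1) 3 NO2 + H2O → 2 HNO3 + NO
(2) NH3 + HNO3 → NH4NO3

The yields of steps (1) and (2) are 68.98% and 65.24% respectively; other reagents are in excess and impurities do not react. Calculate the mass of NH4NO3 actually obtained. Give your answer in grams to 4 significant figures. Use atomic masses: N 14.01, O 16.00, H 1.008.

Pure H2O = 233.8 × 0.8697 = 203.34 g.
M(H2O) = 2(1.008) + 16.00 = 18.016 g/mol.
M(NH4NO3) = 2(14.01) + 4(1.008) + 3(16.00) = 80.052 g/mol.
n(H2O) = 203.34 / 18.016 = 11.286 mol.
Step 1 (H2O:HNO3 = 1:2): theoretical n(HNO3) = 22.573 mol; at 68.98% yield, n(HNO3) = 15.571 mol.
Step 2 (HNO3:NH4NO3 = 1:1): theoretical n(NH4NO3) = 15.571 mol, so theoretical mass = 15.571 × 80.052 = 1246.5 g.
At 65.24% yield, actual mass of NH4NO3 = 1246.5 × 0.6524 = 813.20 g.

813.2 g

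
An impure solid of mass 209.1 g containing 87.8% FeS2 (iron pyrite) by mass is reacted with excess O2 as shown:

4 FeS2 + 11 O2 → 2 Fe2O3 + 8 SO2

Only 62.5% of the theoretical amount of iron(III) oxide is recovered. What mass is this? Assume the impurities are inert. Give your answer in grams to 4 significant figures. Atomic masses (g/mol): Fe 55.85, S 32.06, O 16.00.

Pure FeS2 available = 209.1 g × 0.878 = 183.59 g.
M(FeS2) = 55.85 + 2(32.06) = 119.97 g/mol.
M(Fe2O3) = 2(55.85) + 3(16.00) = 159.70 g/mol.
n(FeS2) = 183.59 g / 119.97 g/mol = 1.5303 mol.
From the equation the FeS2:Fe2O3 mole ratio is 4:2, so n(Fe2O3) = 1.5303 × 2/4 = 0.76515 mol.
Mass of Fe2O3 = 0.76515 mol × 159.70 g/mol = 122.19 g.
Actual mass collected = 122.19 g × 0.625 = 76.371 g.

76.37 g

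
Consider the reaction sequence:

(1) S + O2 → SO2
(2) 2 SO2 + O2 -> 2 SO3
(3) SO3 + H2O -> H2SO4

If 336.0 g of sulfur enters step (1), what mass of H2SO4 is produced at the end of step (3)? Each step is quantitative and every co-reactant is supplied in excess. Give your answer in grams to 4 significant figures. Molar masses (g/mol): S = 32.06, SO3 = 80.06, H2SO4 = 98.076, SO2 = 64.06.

1028 g

n(S) = 336.0 / 32.06 = 10.480 mol.
Reaction (1): S→SO2 ratio 1:1 ⇒ n(SO2) = 10.480 mol.
Reaction (2): SO2→SO3 ratio 2:2 ⇒ n(SO3) = 10.480 mol.
Reaction (3): SO3→H2SO4 ratio 1:1 ⇒ n(H2SO4) = 10.480 mol.
Mass of H2SO4 = 10.480 × 98.076 = 1027.9 g.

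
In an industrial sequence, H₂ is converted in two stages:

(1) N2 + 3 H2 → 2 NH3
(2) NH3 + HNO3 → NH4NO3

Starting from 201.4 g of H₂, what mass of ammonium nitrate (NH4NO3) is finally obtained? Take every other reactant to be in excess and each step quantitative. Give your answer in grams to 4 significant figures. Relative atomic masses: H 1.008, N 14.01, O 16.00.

5332 g

M(H2) = 2(1.008) = 2.016 g/mol.
M(NH4NO3) = 2(14.01) + 4(1.008) + 3(16.00) = 80.052 g/mol.
n(H2) = 201.40 / 2.016 = 99.901 mol.
Step 1 gives a 3:2 ratio of H2 to NH3, so n(NH3) = 66.601 mol.
In step 2 the NH3:NH4NO3 ratio is 1:1, so n(NH4NO3) = 66.601 mol.
Mass of NH4NO3 = 66.601 × 80.052 = 5331.5 g.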